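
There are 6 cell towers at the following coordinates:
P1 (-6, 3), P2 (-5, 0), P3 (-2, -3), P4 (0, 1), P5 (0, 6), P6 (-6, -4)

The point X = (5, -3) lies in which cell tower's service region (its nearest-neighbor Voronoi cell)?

P4

Squared Euclidean distances:
|XP1|² = (5−(-6))² + (-3−3)² = 121 + 36 = 157
|XP2|² = (5−(-5))² + (-3−0)² = 100 + 9 = 109
|XP3|² = (5−(-2))² + (-3−(-3))² = 49 + 0 = 49
|XP4|² = (5−0)² + (-3−1)² = 25 + 16 = 41
|XP5|² = (5−0)² + (-3−6)² = 25 + 81 = 106
|XP6|² = (5−(-6))² + (-3−(-4))² = 121 + 1 = 122
The smallest is to P4, so X lies in the Voronoi region of P4.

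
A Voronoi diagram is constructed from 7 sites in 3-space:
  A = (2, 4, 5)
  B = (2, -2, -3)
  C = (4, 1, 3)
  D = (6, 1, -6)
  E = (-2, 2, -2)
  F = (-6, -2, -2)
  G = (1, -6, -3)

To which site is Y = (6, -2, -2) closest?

Compare squared distances (the ordering matches that of the actual distances):
|YA|² = (6−2)² + (-2−4)² + (-2−5)² = 16 + 36 + 49 = 101
|YB|² = (6−2)² + (-2−(-2))² + (-2−(-3))² = 16 + 0 + 1 = 17
|YC|² = (6−4)² + (-2−1)² + (-2−3)² = 4 + 9 + 25 = 38
|YD|² = (6−6)² + (-2−1)² + (-2−(-6))² = 0 + 9 + 16 = 25
|YE|² = (6−(-2))² + (-2−2)² + (-2−(-2))² = 64 + 16 + 0 = 80
|YF|² = (6−(-6))² + (-2−(-2))² + (-2−(-2))² = 144 + 0 + 0 = 144
|YG|² = (6−1)² + (-2−(-6))² + (-2−(-3))² = 25 + 16 + 1 = 42
B is nearest.

B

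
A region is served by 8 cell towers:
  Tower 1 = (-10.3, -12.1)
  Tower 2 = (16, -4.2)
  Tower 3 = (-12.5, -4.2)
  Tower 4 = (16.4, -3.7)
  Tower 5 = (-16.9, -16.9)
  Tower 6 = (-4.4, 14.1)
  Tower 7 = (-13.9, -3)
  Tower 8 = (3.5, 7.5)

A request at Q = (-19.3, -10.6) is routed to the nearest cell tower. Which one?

Since √ is increasing, it suffices to compare squared distances:
d²(Q, Tower 1) = (-19.3−(-10.3))² + (-10.6−(-12.1))² = 81 + 2.25 = 83.25
d²(Q, Tower 2) = (-19.3−16)² + (-10.6−(-4.2))² = 1246.09 + 40.96 = 1287.05
d²(Q, Tower 3) = (-19.3−(-12.5))² + (-10.6−(-4.2))² = 46.24 + 40.96 = 87.2
d²(Q, Tower 4) = (-19.3−16.4)² + (-10.6−(-3.7))² = 1274.49 + 47.61 = 1322.1
d²(Q, Tower 5) = (-19.3−(-16.9))² + (-10.6−(-16.9))² = 5.76 + 39.69 = 45.45
d²(Q, Tower 6) = (-19.3−(-4.4))² + (-10.6−14.1)² = 222.01 + 610.09 = 832.1
d²(Q, Tower 7) = (-19.3−(-13.9))² + (-10.6−(-3))² = 29.16 + 57.76 = 86.92
d²(Q, Tower 8) = (-19.3−3.5)² + (-10.6−7.5)² = 519.84 + 327.61 = 847.45
The smallest is to Tower 5, so Q lies in the Voronoi region of Tower 5.

Tower 5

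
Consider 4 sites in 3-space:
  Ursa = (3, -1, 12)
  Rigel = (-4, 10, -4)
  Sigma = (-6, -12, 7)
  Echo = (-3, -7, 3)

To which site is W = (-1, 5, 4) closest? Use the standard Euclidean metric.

Compare squared distances (the ordering matches that of the actual distances):
d²(W, Ursa) = (-1−3)² + (5−(-1))² + (4−12)² = 16 + 36 + 64 = 116
d²(W, Rigel) = (-1−(-4))² + (5−10)² + (4−(-4))² = 9 + 25 + 64 = 98
d²(W, Sigma) = (-1−(-6))² + (5−(-12))² + (4−7)² = 25 + 289 + 9 = 323
d²(W, Echo) = (-1−(-3))² + (5−(-7))² + (4−3)² = 4 + 144 + 1 = 149
Rigel is nearest.

Rigel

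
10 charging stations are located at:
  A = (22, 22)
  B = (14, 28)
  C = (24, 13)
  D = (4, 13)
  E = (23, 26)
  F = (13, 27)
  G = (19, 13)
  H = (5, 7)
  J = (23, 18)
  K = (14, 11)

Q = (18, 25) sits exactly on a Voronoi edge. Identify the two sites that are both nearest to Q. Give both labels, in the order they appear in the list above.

Squared distances from Q to each site:
|QA|² = 16 + 9 = 25
|QB|² = 16 + 9 = 25
|QC|² = 36 + 144 = 180
|QD|² = 196 + 144 = 340
|QE|² = 25 + 1 = 26
|QF|² = 25 + 4 = 29
|QG|² = 1 + 144 = 145
|QH|² = 169 + 324 = 493
|QJ|² = 25 + 49 = 74
|QK|² = 16 + 196 = 212
Q is equidistant from A and B (both at squared distance 25), and every other site is strictly farther — so Q lies on the A–B Voronoi edge.

A and B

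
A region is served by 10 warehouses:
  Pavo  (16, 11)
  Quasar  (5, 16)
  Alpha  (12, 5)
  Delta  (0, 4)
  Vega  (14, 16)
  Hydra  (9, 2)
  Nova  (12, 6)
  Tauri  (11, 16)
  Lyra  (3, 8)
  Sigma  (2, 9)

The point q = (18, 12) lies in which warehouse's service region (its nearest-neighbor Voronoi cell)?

Pavo

Squared Euclidean distances:
d²(q, Pavo) = 4 + 1 = 5
d²(q, Quasar) = 169 + 16 = 185
d²(q, Alpha) = 36 + 49 = 85
d²(q, Delta) = 324 + 64 = 388
d²(q, Vega) = 16 + 16 = 32
d²(q, Hydra) = 81 + 100 = 181
d²(q, Nova) = 36 + 36 = 72
d²(q, Tauri) = 49 + 16 = 65
d²(q, Lyra) = 225 + 16 = 241
d²(q, Sigma) = 256 + 9 = 265
Pavo is nearest.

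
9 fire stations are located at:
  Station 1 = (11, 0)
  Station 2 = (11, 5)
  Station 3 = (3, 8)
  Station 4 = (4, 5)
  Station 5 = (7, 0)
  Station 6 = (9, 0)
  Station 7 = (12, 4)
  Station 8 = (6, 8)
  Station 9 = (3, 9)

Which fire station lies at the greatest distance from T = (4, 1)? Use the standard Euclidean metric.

Station 7

Compare squared distances (the ordering matches that of the actual distances):
d²(T, Station 1) = (4−11)² + (1−0)² = 49 + 1 = 50
d²(T, Station 2) = (4−11)² + (1−5)² = 49 + 16 = 65
d²(T, Station 3) = (4−3)² + (1−8)² = 1 + 49 = 50
d²(T, Station 4) = (4−4)² + (1−5)² = 0 + 16 = 16
d²(T, Station 5) = (4−7)² + (1−0)² = 9 + 1 = 10
d²(T, Station 6) = (4−9)² + (1−0)² = 25 + 1 = 26
d²(T, Station 7) = (4−12)² + (1−4)² = 64 + 9 = 73
d²(T, Station 8) = (4−6)² + (1−8)² = 4 + 49 = 53
d²(T, Station 9) = (4−3)² + (1−9)² = 1 + 64 = 65
The largest is to Station 7.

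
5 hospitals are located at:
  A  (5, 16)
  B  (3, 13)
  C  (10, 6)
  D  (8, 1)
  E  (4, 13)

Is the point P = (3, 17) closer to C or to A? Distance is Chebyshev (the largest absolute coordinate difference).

d(P,C) = max(7, 11) = 11
d(P,A) = max(2, 1) = 2
11 > 2, so A is closer.

A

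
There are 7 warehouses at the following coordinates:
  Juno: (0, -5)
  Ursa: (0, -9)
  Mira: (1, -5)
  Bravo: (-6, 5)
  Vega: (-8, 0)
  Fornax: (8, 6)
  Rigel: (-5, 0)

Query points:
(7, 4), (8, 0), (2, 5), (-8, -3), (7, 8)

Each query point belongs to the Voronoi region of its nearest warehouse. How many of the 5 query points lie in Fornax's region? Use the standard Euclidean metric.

4

(7, 4) — d² to each: Juno:130, Ursa:218, Mira:117, Bravo:170, Vega:241, Fornax:5, Rigel:160 → nearest is Fornax
(8, 0) — d² to each: Juno:89, Ursa:145, Mira:74, Bravo:221, Vega:256, Fornax:36, Rigel:169 → nearest is Fornax
(2, 5) — d² to each: Juno:104, Ursa:200, Mira:101, Bravo:64, Vega:125, Fornax:37, Rigel:74 → nearest is Fornax
(-8, -3) — d² to each: Juno:68, Ursa:100, Mira:85, Bravo:68, Vega:9, Fornax:337, Rigel:18 → nearest is Vega
(7, 8) — d² to each: Juno:218, Ursa:338, Mira:205, Bravo:178, Vega:289, Fornax:5, Rigel:208 → nearest is Fornax
4 of the 5 points have Fornax as nearest.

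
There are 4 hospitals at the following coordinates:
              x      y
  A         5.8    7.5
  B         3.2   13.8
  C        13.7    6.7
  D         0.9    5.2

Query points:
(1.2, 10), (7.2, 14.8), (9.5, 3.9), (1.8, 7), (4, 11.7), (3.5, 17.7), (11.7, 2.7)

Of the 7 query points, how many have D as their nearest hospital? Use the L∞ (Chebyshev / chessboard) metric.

(1.2, 10) — d to each: A:4.6, B:3.8, C:12.5, D:4.8 → nearest is B
(7.2, 14.8) — d to each: A:7.3, B:4, C:8.1, D:9.6 → nearest is B
(9.5, 3.9) — d to each: A:3.7, B:9.9, C:4.2, D:8.6 → nearest is A
(1.8, 7) — d to each: A:4, B:6.8, C:11.9, D:1.8 → nearest is D
(4, 11.7) — d to each: A:4.2, B:2.1, C:9.7, D:6.5 → nearest is B
(3.5, 17.7) — d to each: A:10.2, B:3.9, C:11, D:12.5 → nearest is B
(11.7, 2.7) — d to each: A:5.9, B:11.1, C:4, D:10.8 → nearest is C
1 of the 7 points has D as nearest.

1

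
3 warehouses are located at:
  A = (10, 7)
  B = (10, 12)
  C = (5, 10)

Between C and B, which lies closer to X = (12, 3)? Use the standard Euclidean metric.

Compare squared distances:
|XC|² = (12−5)² + (3−10)² = 49 + 49 = 98
|XB|² = (12−10)² + (3−12)² = 4 + 81 = 85
98 > 85, so B is closer.

B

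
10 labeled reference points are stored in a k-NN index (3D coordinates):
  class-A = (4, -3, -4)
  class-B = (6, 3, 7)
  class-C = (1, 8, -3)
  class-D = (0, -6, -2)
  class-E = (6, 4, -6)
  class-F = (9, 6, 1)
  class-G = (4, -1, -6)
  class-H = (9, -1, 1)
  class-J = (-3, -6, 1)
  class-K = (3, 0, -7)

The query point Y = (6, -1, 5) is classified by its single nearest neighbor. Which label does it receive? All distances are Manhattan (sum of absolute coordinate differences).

class-B

d(Y, class-A) = |6−4| + |-1−(-3)| + |5−(-4)| = 2 + 2 + 9 = 13
d(Y, class-B) = |6−6| + |-1−3| + |5−7| = 0 + 4 + 2 = 6
d(Y, class-C) = |6−1| + |-1−8| + |5−(-3)| = 5 + 9 + 8 = 22
d(Y, class-D) = |6−0| + |-1−(-6)| + |5−(-2)| = 6 + 5 + 7 = 18
d(Y, class-E) = |6−6| + |-1−4| + |5−(-6)| = 0 + 5 + 11 = 16
d(Y, class-F) = |6−9| + |-1−6| + |5−1| = 3 + 7 + 4 = 14
d(Y, class-G) = |6−4| + |-1−(-1)| + |5−(-6)| = 2 + 0 + 11 = 13
d(Y, class-H) = |6−9| + |-1−(-1)| + |5−1| = 3 + 0 + 4 = 7
d(Y, class-J) = |6−(-3)| + |-1−(-6)| + |5−1| = 9 + 5 + 4 = 18
d(Y, class-K) = |6−3| + |-1−0| + |5−(-7)| = 3 + 1 + 12 = 16
The smallest is to class-B, so Y lies in the Voronoi region of class-B.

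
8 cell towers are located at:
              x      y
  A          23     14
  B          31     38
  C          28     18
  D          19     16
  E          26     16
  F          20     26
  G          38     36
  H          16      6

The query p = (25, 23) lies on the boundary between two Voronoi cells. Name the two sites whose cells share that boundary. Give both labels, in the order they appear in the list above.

C and F

Squared distances from p to each site:
|pA|² = 4 + 81 = 85
|pB|² = 36 + 225 = 261
|pC|² = 9 + 25 = 34
|pD|² = 36 + 49 = 85
|pE|² = 1 + 49 = 50
|pF|² = 25 + 9 = 34
|pG|² = 169 + 169 = 338
|pH|² = 81 + 289 = 370
p is equidistant from C and F (both at squared distance 34), and every other site is strictly farther — so p lies on the C–F Voronoi edge.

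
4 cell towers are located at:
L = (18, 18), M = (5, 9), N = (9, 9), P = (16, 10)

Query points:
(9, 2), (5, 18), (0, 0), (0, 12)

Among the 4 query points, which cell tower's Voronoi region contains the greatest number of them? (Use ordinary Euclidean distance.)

M

(9, 2) — d² to each: L:337, M:65, N:49, P:113 → nearest is N
(5, 18) — d² to each: L:169, M:81, N:97, P:185 → nearest is M
(0, 0) — d² to each: L:648, M:106, N:162, P:356 → nearest is M
(0, 12) — d² to each: L:360, M:34, N:90, P:260 → nearest is M
Tally — M:3, N:1. M captures the most (3).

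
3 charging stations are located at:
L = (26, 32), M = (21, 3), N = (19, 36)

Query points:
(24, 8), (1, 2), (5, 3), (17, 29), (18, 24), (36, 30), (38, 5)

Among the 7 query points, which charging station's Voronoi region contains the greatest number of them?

(24, 8) — d² to each: L:580, M:34, N:809 → nearest is M
(1, 2) — d² to each: L:1525, M:401, N:1480 → nearest is M
(5, 3) — d² to each: L:1282, M:256, N:1285 → nearest is M
(17, 29) — d² to each: L:90, M:692, N:53 → nearest is N
(18, 24) — d² to each: L:128, M:450, N:145 → nearest is L
(36, 30) — d² to each: L:104, M:954, N:325 → nearest is L
(38, 5) — d² to each: L:873, M:293, N:1322 → nearest is M
Tally — L:2, M:4, N:1. M captures the most (4).

M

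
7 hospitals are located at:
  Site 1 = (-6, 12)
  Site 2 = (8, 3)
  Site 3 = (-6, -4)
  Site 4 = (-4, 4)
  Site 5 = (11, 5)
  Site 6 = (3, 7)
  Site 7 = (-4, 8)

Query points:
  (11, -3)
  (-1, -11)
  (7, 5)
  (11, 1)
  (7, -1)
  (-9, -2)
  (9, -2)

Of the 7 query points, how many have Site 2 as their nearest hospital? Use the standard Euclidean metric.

(11, -3) — d² to each: Site 1:514, Site 2:45, Site 3:290, Site 4:274, Site 5:64, Site 6:164, Site 7:346 → nearest is Site 2
(-1, -11) — d² to each: Site 1:554, Site 2:277, Site 3:74, Site 4:234, Site 5:400, Site 6:340, Site 7:370 → nearest is Site 3
(7, 5) — d² to each: Site 1:218, Site 2:5, Site 3:250, Site 4:122, Site 5:16, Site 6:20, Site 7:130 → nearest is Site 2
(11, 1) — d² to each: Site 1:410, Site 2:13, Site 3:314, Site 4:234, Site 5:16, Site 6:100, Site 7:274 → nearest is Site 2
(7, -1) — d² to each: Site 1:338, Site 2:17, Site 3:178, Site 4:146, Site 5:52, Site 6:80, Site 7:202 → nearest is Site 2
(-9, -2) — d² to each: Site 1:205, Site 2:314, Site 3:13, Site 4:61, Site 5:449, Site 6:225, Site 7:125 → nearest is Site 3
(9, -2) — d² to each: Site 1:421, Site 2:26, Site 3:229, Site 4:205, Site 5:53, Site 6:117, Site 7:269 → nearest is Site 2
5 of the 7 points have Site 2 as nearest.

5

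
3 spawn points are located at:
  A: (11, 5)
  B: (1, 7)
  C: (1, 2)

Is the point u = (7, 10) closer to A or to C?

Compare squared distances:
|uA|² = (7−11)² + (10−5)² = 16 + 25 = 41
|uC|² = (7−1)² + (10−2)² = 36 + 64 = 100
41 < 100, so A is closer.

A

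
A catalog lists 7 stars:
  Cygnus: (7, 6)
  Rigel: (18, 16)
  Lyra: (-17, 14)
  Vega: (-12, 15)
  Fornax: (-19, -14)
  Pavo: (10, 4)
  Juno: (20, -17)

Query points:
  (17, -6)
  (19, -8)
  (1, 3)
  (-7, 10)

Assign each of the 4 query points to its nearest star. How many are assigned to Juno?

(17, -6) — d² to each: Cygnus:244, Rigel:485, Lyra:1556, Vega:1282, Fornax:1360, Pavo:149, Juno:130 → nearest is Juno
(19, -8) — d² to each: Cygnus:340, Rigel:577, Lyra:1780, Vega:1490, Fornax:1480, Pavo:225, Juno:82 → nearest is Juno
(1, 3) — d² to each: Cygnus:45, Rigel:458, Lyra:445, Vega:313, Fornax:689, Pavo:82, Juno:761 → nearest is Cygnus
(-7, 10) — d² to each: Cygnus:212, Rigel:661, Lyra:116, Vega:50, Fornax:720, Pavo:325, Juno:1458 → nearest is Vega
2 of the 4 points have Juno as nearest.

2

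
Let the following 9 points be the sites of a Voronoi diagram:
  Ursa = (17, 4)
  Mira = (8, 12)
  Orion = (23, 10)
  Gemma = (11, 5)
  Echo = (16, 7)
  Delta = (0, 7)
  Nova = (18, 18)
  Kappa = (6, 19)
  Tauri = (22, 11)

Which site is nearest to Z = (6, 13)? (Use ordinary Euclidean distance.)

Mira

Squared Euclidean distances:
d²(Z, Ursa) = 121 + 81 = 202
d²(Z, Mira) = 4 + 1 = 5
d²(Z, Orion) = 289 + 9 = 298
d²(Z, Gemma) = 25 + 64 = 89
d²(Z, Echo) = 100 + 36 = 136
d²(Z, Delta) = 36 + 36 = 72
d²(Z, Nova) = 144 + 25 = 169
d²(Z, Kappa) = 0 + 36 = 36
d²(Z, Tauri) = 256 + 4 = 260
Minimum is at Mira.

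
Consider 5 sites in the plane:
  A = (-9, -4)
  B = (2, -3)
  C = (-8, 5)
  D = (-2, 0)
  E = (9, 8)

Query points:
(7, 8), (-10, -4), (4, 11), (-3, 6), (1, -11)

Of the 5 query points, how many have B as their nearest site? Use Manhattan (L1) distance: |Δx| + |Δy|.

1

(7, 8) — d to each: A:28, B:16, C:18, D:17, E:2 → nearest is E
(-10, -4) — d to each: A:1, B:13, C:11, D:12, E:31 → nearest is A
(4, 11) — d to each: A:28, B:16, C:18, D:17, E:8 → nearest is E
(-3, 6) — d to each: A:16, B:14, C:6, D:7, E:14 → nearest is C
(1, -11) — d to each: A:17, B:9, C:25, D:14, E:27 → nearest is B
1 of the 5 points has B as nearest.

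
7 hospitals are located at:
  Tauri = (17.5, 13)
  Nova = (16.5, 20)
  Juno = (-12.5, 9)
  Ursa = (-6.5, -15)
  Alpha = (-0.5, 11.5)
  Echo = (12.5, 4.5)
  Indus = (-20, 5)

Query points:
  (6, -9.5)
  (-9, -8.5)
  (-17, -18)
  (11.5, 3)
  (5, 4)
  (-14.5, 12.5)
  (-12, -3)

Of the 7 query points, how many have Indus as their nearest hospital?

1

(6, -9.5) — d² to each: Tauri:638.5, Nova:980.5, Juno:684.5, Ursa:186.5, Alpha:483.25, Echo:238.25, Indus:886.25 → nearest is Ursa
(-9, -8.5) — d² to each: Tauri:1164.5, Nova:1462.5, Juno:318.5, Ursa:48.5, Alpha:472.25, Echo:631.25, Indus:303.25 → nearest is Ursa
(-17, -18) — d² to each: Tauri:2151.25, Nova:2566.25, Juno:749.25, Ursa:119.25, Alpha:1142.5, Echo:1376.5, Indus:538 → nearest is Ursa
(11.5, 3) — d² to each: Tauri:136, Nova:314, Juno:612, Ursa:648, Alpha:216.25, Echo:3.25, Indus:996.25 → nearest is Echo
(5, 4) — d² to each: Tauri:237.25, Nova:388.25, Juno:331.25, Ursa:493.25, Alpha:86.5, Echo:56.5, Indus:626 → nearest is Echo
(-14.5, 12.5) — d² to each: Tauri:1024.25, Nova:1017.25, Juno:16.25, Ursa:820.25, Alpha:197, Echo:793, Indus:86.5 → nearest is Juno
(-12, -3) — d² to each: Tauri:1126.25, Nova:1341.25, Juno:144.25, Ursa:174.25, Alpha:342.5, Echo:656.5, Indus:128 → nearest is Indus
1 of the 7 points has Indus as nearest.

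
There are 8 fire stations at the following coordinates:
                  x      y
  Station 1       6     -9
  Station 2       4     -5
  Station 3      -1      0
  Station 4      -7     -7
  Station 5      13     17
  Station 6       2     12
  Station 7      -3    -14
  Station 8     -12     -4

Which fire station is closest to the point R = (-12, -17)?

Squared Euclidean distances:
d²(R, Station 1) = (-12−6)² + (-17−(-9))² = 324 + 64 = 388
d²(R, Station 2) = (-12−4)² + (-17−(-5))² = 256 + 144 = 400
d²(R, Station 3) = (-12−(-1))² + (-17−0)² = 121 + 289 = 410
d²(R, Station 4) = (-12−(-7))² + (-17−(-7))² = 25 + 100 = 125
d²(R, Station 5) = (-12−13)² + (-17−17)² = 625 + 1156 = 1781
d²(R, Station 6) = (-12−2)² + (-17−12)² = 196 + 841 = 1037
d²(R, Station 7) = (-12−(-3))² + (-17−(-14))² = 81 + 9 = 90
d²(R, Station 8) = (-12−(-12))² + (-17−(-4))² = 0 + 169 = 169
Minimum is at Station 7.

Station 7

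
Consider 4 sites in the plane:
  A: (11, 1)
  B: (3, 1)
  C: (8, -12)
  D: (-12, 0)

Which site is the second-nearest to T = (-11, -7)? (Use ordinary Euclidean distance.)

Squared Euclidean distances:
|TA|² = (-11−11)² + (-7−1)² = 484 + 64 = 548
|TB|² = (-11−3)² + (-7−1)² = 196 + 64 = 260
|TC|² = (-11−8)² + (-7−(-12))² = 361 + 25 = 386
|TD|² = (-11−(-12))² + (-7−0)² = 1 + 49 = 50
Sorted ascending: D, B, C, … — the second-nearest is B.

B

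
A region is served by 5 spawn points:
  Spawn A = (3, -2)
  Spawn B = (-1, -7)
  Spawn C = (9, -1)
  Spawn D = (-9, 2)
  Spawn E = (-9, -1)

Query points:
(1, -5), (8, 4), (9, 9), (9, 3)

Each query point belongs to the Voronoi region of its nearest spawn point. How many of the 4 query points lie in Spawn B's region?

1

(1, -5) — d² to each: Spawn A:13, Spawn B:8, Spawn C:80, Spawn D:149, Spawn E:116 → nearest is Spawn B
(8, 4) — d² to each: Spawn A:61, Spawn B:202, Spawn C:26, Spawn D:293, Spawn E:314 → nearest is Spawn C
(9, 9) — d² to each: Spawn A:157, Spawn B:356, Spawn C:100, Spawn D:373, Spawn E:424 → nearest is Spawn C
(9, 3) — d² to each: Spawn A:61, Spawn B:200, Spawn C:16, Spawn D:325, Spawn E:340 → nearest is Spawn C
1 of the 4 points has Spawn B as nearest.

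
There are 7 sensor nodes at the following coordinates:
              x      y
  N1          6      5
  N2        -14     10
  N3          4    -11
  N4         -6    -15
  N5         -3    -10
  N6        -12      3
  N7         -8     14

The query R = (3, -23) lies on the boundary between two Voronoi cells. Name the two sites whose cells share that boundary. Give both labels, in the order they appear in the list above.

N3 and N4

Squared distances from R to each site:
|RN1|² = (3−6)² + (-23−5)² = 9 + 784 = 793
|RN2|² = (3−(-14))² + (-23−10)² = 289 + 1089 = 1378
|RN3|² = (3−4)² + (-23−(-11))² = 1 + 144 = 145
|RN4|² = (3−(-6))² + (-23−(-15))² = 81 + 64 = 145
|RN5|² = (3−(-3))² + (-23−(-10))² = 36 + 169 = 205
|RN6|² = (3−(-12))² + (-23−3)² = 225 + 676 = 901
|RN7|² = (3−(-8))² + (-23−14)² = 121 + 1369 = 1490
R is equidistant from N3 and N4 (both at squared distance 145), and every other site is strictly farther — so R lies on the N3–N4 Voronoi edge.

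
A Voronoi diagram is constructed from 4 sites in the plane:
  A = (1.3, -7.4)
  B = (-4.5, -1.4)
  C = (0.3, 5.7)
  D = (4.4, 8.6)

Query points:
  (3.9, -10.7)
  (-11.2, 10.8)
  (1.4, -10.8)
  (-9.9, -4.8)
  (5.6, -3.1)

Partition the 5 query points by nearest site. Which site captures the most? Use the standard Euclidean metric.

A

(3.9, -10.7) — d² to each: A:17.65, B:157.05, C:281.92, D:372.74 → nearest is A
(-11.2, 10.8) — d² to each: A:487.49, B:193.73, C:158.26, D:248.2 → nearest is C
(1.4, -10.8) — d² to each: A:11.57, B:123.17, C:273.46, D:385.36 → nearest is A
(-9.9, -4.8) — d² to each: A:132.2, B:40.72, C:214.29, D:384.05 → nearest is B
(5.6, -3.1) — d² to each: A:36.98, B:104.9, C:105.53, D:138.33 → nearest is A
Tally — A:3, B:1, C:1. A captures the most (3).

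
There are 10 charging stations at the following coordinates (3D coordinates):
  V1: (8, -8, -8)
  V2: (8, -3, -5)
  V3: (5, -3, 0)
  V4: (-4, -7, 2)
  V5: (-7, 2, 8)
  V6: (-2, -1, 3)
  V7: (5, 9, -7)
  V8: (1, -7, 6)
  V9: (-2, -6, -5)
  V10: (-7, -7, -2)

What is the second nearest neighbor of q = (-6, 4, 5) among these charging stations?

V6

Compare squared distances (the ordering matches that of the actual distances):
|qV1|² = (-6−8)² + (4−(-8))² + (5−(-8))² = 196 + 144 + 169 = 509
|qV2|² = (-6−8)² + (4−(-3))² + (5−(-5))² = 196 + 49 + 100 = 345
|qV3|² = (-6−5)² + (4−(-3))² + (5−0)² = 121 + 49 + 25 = 195
|qV4|² = (-6−(-4))² + (4−(-7))² + (5−2)² = 4 + 121 + 9 = 134
|qV5|² = (-6−(-7))² + (4−2)² + (5−8)² = 1 + 4 + 9 = 14
|qV6|² = (-6−(-2))² + (4−(-1))² + (5−3)² = 16 + 25 + 4 = 45
|qV7|² = (-6−5)² + (4−9)² + (5−(-7))² = 121 + 25 + 144 = 290
|qV8|² = (-6−1)² + (4−(-7))² + (5−6)² = 49 + 121 + 1 = 171
|qV9|² = (-6−(-2))² + (4−(-6))² + (5−(-5))² = 16 + 100 + 100 = 216
d²(q, V10) = (-6−(-7))² + (4−(-7))² + (5−(-2))² = 1 + 121 + 49 = 171
Sorted ascending: V5, V6, V4, … — the second-nearest is V6.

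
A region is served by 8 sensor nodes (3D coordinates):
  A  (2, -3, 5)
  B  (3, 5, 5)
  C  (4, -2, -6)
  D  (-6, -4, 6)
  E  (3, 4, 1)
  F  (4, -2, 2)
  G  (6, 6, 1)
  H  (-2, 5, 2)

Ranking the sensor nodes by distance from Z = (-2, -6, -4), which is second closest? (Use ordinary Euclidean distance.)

F

Compare squared distances (the ordering matches that of the actual distances):
|ZA|² = 16 + 9 + 81 = 106
|ZB|² = 25 + 121 + 81 = 227
|ZC|² = 36 + 16 + 4 = 56
|ZD|² = 16 + 4 + 100 = 120
|ZE|² = 25 + 100 + 25 = 150
|ZF|² = 36 + 16 + 36 = 88
|ZG|² = 64 + 144 + 25 = 233
|ZH|² = 0 + 121 + 36 = 157
Sorted ascending: C, F, A, … — the second-nearest is F.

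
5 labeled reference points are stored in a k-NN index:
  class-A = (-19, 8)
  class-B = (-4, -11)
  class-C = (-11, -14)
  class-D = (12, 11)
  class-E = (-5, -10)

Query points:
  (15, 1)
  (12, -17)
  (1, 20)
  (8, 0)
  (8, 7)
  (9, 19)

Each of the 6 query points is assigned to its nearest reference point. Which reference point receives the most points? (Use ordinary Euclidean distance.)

class-D

(15, 1) — d² to each: class-A:1205, class-B:505, class-C:901, class-D:109, class-E:521 → nearest is class-D
(12, -17) — d² to each: class-A:1586, class-B:292, class-C:538, class-D:784, class-E:338 → nearest is class-B
(1, 20) — d² to each: class-A:544, class-B:986, class-C:1300, class-D:202, class-E:936 → nearest is class-D
(8, 0) — d² to each: class-A:793, class-B:265, class-C:557, class-D:137, class-E:269 → nearest is class-D
(8, 7) — d² to each: class-A:730, class-B:468, class-C:802, class-D:32, class-E:458 → nearest is class-D
(9, 19) — d² to each: class-A:905, class-B:1069, class-C:1489, class-D:73, class-E:1037 → nearest is class-D
Tally — class-B:1, class-D:5. class-D captures the most (5).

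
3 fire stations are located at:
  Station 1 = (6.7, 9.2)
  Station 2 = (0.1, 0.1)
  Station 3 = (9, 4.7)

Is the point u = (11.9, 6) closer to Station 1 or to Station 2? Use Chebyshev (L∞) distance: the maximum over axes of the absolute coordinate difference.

Station 1

d(u, Station 1) = max(5.2, 3.2) = 5.2
d(u, Station 2) = max(11.8, 5.9) = 11.8
5.2 < 11.8, so Station 1 is closer.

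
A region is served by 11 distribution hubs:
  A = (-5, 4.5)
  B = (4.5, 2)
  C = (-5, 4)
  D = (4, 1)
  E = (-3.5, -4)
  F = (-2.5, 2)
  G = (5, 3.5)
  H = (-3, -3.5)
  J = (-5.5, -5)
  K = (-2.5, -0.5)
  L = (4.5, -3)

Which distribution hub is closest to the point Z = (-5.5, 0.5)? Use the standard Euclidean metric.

Compare squared distances (the ordering matches that of the actual distances):
|ZA|² = 0.25 + 16 = 16.25
|ZB|² = 100 + 2.25 = 102.25
|ZC|² = 0.25 + 12.25 = 12.5
|ZD|² = 90.25 + 0.25 = 90.5
|ZE|² = 4 + 20.25 = 24.25
|ZF|² = 9 + 2.25 = 11.25
|ZG|² = 110.25 + 9 = 119.25
|ZH|² = 6.25 + 16 = 22.25
|ZJ|² = 0 + 30.25 = 30.25
|ZK|² = 9 + 1 = 10
|ZL|² = 100 + 12.25 = 112.25
K is nearest.

K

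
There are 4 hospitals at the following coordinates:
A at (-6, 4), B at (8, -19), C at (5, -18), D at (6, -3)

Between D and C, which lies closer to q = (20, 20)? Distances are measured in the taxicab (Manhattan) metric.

d(q,D) = |20−6| + |20−(-3)| = 14 + 23 = 37
d(q,C) = |20−5| + |20−(-18)| = 15 + 38 = 53
37 < 53, so D is closer.

D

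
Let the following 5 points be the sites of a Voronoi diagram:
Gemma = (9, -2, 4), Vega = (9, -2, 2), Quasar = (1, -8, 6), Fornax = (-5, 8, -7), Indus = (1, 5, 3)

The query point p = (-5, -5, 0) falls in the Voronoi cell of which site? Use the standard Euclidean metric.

Quasar

Since √ is increasing, it suffices to compare squared distances:
d²(p, Gemma) = (-5−9)² + (-5−(-2))² + (0−4)² = 196 + 9 + 16 = 221
d²(p, Vega) = (-5−9)² + (-5−(-2))² + (0−2)² = 196 + 9 + 4 = 209
d²(p, Quasar) = (-5−1)² + (-5−(-8))² + (0−6)² = 36 + 9 + 36 = 81
d²(p, Fornax) = (-5−(-5))² + (-5−8)² + (0−(-7))² = 0 + 169 + 49 = 218
d²(p, Indus) = (-5−1)² + (-5−5)² + (0−3)² = 36 + 100 + 9 = 145
Quasar is nearest.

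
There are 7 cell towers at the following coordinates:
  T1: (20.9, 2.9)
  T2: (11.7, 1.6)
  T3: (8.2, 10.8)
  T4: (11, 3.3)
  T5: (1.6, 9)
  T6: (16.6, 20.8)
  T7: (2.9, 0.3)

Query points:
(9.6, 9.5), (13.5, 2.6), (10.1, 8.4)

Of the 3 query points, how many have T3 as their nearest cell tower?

(9.6, 9.5) — d² to each: T1:171.25, T2:66.82, T3:3.65, T4:40.4, T5:64.25, T6:176.69, T7:129.53 → nearest is T3
(13.5, 2.6) — d² to each: T1:54.85, T2:4.24, T3:95.33, T4:6.74, T5:182.57, T6:340.85, T7:117.65 → nearest is T2
(10.1, 8.4) — d² to each: T1:146.89, T2:48.8, T3:9.37, T4:26.82, T5:72.61, T6:196.01, T7:117.45 → nearest is T3
2 of the 3 points have T3 as nearest.

2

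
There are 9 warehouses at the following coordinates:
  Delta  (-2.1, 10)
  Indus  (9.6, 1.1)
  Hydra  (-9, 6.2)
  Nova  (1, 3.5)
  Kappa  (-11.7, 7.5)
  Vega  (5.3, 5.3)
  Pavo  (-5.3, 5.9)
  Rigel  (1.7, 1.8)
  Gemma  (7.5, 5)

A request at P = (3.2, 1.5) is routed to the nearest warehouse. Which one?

Compare squared distances (the ordering matches that of the actual distances):
d²(P, Delta) = 28.09 + 72.25 = 100.34
d²(P, Indus) = 40.96 + 0.16 = 41.12
d²(P, Hydra) = 148.84 + 22.09 = 170.93
d²(P, Nova) = 4.84 + 4 = 8.84
d²(P, Kappa) = 222.01 + 36 = 258.01
d²(P, Vega) = 4.41 + 14.44 = 18.85
d²(P, Pavo) = 72.25 + 19.36 = 91.61
d²(P, Rigel) = 2.25 + 0.09 = 2.34
d²(P, Gemma) = 18.49 + 12.25 = 30.74
Rigel is nearest.

Rigel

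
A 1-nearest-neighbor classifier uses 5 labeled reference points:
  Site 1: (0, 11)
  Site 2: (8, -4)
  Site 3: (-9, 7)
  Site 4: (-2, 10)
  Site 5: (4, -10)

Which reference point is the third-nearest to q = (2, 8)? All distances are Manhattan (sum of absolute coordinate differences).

Site 3

d(q, Site 1) = 2 + 3 = 5
d(q, Site 2) = 6 + 12 = 18
d(q, Site 3) = 11 + 1 = 12
d(q, Site 4) = 4 + 2 = 6
d(q, Site 5) = 2 + 18 = 20
Sorted ascending: Site 1, Site 4, Site 3, Site 2, … — the third-nearest is Site 3.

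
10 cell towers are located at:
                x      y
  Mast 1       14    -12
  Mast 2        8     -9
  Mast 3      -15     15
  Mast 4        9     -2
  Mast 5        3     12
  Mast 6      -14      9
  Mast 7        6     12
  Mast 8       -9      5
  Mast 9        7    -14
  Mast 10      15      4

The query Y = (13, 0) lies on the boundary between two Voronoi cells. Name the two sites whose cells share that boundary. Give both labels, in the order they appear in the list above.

Squared distances from Y to each site:
d²(Y, Mast 1) = (13−14)² + (0−(-12))² = 1 + 144 = 145
d²(Y, Mast 2) = (13−8)² + (0−(-9))² = 25 + 81 = 106
d²(Y, Mast 3) = (13−(-15))² + (0−15)² = 784 + 225 = 1009
d²(Y, Mast 4) = (13−9)² + (0−(-2))² = 16 + 4 = 20
d²(Y, Mast 5) = (13−3)² + (0−12)² = 100 + 144 = 244
d²(Y, Mast 6) = (13−(-14))² + (0−9)² = 729 + 81 = 810
d²(Y, Mast 7) = (13−6)² + (0−12)² = 49 + 144 = 193
d²(Y, Mast 8) = (13−(-9))² + (0−5)² = 484 + 25 = 509
d²(Y, Mast 9) = (13−7)² + (0−(-14))² = 36 + 196 = 232
d²(Y, Mast 10) = (13−15)² + (0−4)² = 4 + 16 = 20
Y is equidistant from Mast 4 and Mast 10 (both at squared distance 20), and every other site is strictly farther — so Y lies on the Mast 4–Mast 10 Voronoi edge.

Mast 4 and Mast 10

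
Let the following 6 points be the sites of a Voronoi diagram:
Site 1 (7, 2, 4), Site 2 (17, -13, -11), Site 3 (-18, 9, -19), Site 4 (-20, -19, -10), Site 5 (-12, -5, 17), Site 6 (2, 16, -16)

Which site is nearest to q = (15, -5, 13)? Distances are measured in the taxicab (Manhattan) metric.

Site 1

d(q, Site 1) = |15−7| + |-5−2| + |13−4| = 8 + 7 + 9 = 24
d(q, Site 2) = |15−17| + |-5−(-13)| + |13−(-11)| = 2 + 8 + 24 = 34
d(q, Site 3) = |15−(-18)| + |-5−9| + |13−(-19)| = 33 + 14 + 32 = 79
d(q, Site 4) = |15−(-20)| + |-5−(-19)| + |13−(-10)| = 35 + 14 + 23 = 72
d(q, Site 5) = |15−(-12)| + |-5−(-5)| + |13−17| = 27 + 0 + 4 = 31
d(q, Site 6) = |15−2| + |-5−16| + |13−(-16)| = 13 + 21 + 29 = 63
The smallest is to Site 1, so q lies in the Voronoi region of Site 1.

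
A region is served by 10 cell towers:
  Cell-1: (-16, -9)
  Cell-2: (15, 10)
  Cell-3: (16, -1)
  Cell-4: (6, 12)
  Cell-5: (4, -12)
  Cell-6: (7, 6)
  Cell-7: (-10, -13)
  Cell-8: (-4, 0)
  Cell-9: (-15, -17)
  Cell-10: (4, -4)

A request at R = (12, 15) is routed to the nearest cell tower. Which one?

Squared Euclidean distances:
d²(R, Cell-1) = 784 + 576 = 1360
d²(R, Cell-2) = 9 + 25 = 34
d²(R, Cell-3) = 16 + 256 = 272
d²(R, Cell-4) = 36 + 9 = 45
d²(R, Cell-5) = 64 + 729 = 793
d²(R, Cell-6) = 25 + 81 = 106
d²(R, Cell-7) = 484 + 784 = 1268
d²(R, Cell-8) = 256 + 225 = 481
d²(R, Cell-9) = 729 + 1024 = 1753
d²(R, Cell-10) = 64 + 361 = 425
The smallest is to Cell-2, so R lies in the Voronoi region of Cell-2.

Cell-2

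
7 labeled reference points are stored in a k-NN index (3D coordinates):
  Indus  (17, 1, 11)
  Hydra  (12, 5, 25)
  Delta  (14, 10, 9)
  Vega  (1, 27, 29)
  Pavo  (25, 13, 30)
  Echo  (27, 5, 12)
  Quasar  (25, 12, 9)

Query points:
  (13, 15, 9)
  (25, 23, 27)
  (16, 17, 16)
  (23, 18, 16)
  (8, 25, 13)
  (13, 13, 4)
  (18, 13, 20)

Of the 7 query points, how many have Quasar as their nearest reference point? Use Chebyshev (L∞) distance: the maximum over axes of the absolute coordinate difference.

1

(13, 15, 9) — d to each: Indus:14, Hydra:16, Delta:5, Vega:20, Pavo:21, Echo:14, Quasar:12 → nearest is Delta
(25, 23, 27) — d to each: Indus:22, Hydra:18, Delta:18, Vega:24, Pavo:10, Echo:18, Quasar:18 → nearest is Pavo
(16, 17, 16) — d to each: Indus:16, Hydra:12, Delta:7, Vega:15, Pavo:14, Echo:12, Quasar:9 → nearest is Delta
(23, 18, 16) — d to each: Indus:17, Hydra:13, Delta:9, Vega:22, Pavo:14, Echo:13, Quasar:7 → nearest is Quasar
(8, 25, 13) — d to each: Indus:24, Hydra:20, Delta:15, Vega:16, Pavo:17, Echo:20, Quasar:17 → nearest is Delta
(13, 13, 4) — d to each: Indus:12, Hydra:21, Delta:5, Vega:25, Pavo:26, Echo:14, Quasar:12 → nearest is Delta
(18, 13, 20) — d to each: Indus:12, Hydra:8, Delta:11, Vega:17, Pavo:10, Echo:9, Quasar:11 → nearest is Hydra
1 of the 7 points has Quasar as nearest.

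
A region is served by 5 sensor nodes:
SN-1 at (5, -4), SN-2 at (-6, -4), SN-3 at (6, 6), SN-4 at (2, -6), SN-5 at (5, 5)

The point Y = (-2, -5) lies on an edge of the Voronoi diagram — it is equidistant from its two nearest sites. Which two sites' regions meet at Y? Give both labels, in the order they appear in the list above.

Squared distances from Y to each site:
d²(Y, SN-1) = (-2−5)² + (-5−(-4))² = 49 + 1 = 50
d²(Y, SN-2) = (-2−(-6))² + (-5−(-4))² = 16 + 1 = 17
d²(Y, SN-3) = (-2−6)² + (-5−6)² = 64 + 121 = 185
d²(Y, SN-4) = (-2−2)² + (-5−(-6))² = 16 + 1 = 17
d²(Y, SN-5) = (-2−5)² + (-5−5)² = 49 + 100 = 149
Y is equidistant from SN-2 and SN-4 (both at squared distance 17), and every other site is strictly farther — so Y lies on the SN-2–SN-4 Voronoi edge.

SN-2 and SN-4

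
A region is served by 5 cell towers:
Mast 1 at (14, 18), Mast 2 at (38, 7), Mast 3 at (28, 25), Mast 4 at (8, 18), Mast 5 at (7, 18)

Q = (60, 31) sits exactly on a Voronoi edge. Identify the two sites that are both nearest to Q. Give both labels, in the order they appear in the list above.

Squared distances from Q to each site:
d²(Q, Mast 1) = (60−14)² + (31−18)² = 2116 + 169 = 2285
d²(Q, Mast 2) = (60−38)² + (31−7)² = 484 + 576 = 1060
d²(Q, Mast 3) = (60−28)² + (31−25)² = 1024 + 36 = 1060
d²(Q, Mast 4) = (60−8)² + (31−18)² = 2704 + 169 = 2873
d²(Q, Mast 5) = (60−7)² + (31−18)² = 2809 + 169 = 2978
Q is equidistant from Mast 2 and Mast 3 (both at squared distance 1060), and every other site is strictly farther — so Q lies on the Mast 2–Mast 3 Voronoi edge.

Mast 2 and Mast 3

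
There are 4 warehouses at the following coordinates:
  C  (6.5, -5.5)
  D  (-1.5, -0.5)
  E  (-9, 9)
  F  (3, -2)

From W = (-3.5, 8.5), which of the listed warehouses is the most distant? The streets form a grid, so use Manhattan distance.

d(W,C) = 10 + 14 = 24
d(W,D) = 2 + 9 = 11
d(W,E) = 5.5 + 0.5 = 6
d(W,F) = 6.5 + 10.5 = 17
The largest is to C.

C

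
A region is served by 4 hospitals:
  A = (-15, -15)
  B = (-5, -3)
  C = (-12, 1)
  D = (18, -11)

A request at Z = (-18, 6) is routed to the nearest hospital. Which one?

Compare squared distances (the ordering matches that of the actual distances):
|ZA|² = (-18−(-15))² + (6−(-15))² = 9 + 441 = 450
|ZB|² = (-18−(-5))² + (6−(-3))² = 169 + 81 = 250
|ZC|² = (-18−(-12))² + (6−1)² = 36 + 25 = 61
|ZD|² = (-18−18)² + (6−(-11))² = 1296 + 289 = 1585
Minimum is at C.

C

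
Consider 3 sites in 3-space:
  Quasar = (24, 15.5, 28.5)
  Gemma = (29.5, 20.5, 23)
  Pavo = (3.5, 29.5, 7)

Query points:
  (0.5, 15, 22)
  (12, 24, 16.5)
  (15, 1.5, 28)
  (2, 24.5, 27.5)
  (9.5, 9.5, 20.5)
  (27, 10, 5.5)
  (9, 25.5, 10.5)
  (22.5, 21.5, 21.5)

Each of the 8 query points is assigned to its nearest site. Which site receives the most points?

Pavo

(0.5, 15, 22) — d² to each: Quasar:594.75, Gemma:872.25, Pavo:444.25 → nearest is Pavo
(12, 24, 16.5) — d² to each: Quasar:360.25, Gemma:360.75, Pavo:192.75 → nearest is Pavo
(15, 1.5, 28) — d² to each: Quasar:277.25, Gemma:596.25, Pavo:1357.25 → nearest is Quasar
(2, 24.5, 27.5) — d² to each: Quasar:566, Gemma:792.5, Pavo:447.5 → nearest is Pavo
(9.5, 9.5, 20.5) — d² to each: Quasar:310.25, Gemma:527.25, Pavo:618.25 → nearest is Quasar
(27, 10, 5.5) — d² to each: Quasar:568.25, Gemma:422.75, Pavo:934.75 → nearest is Gemma
(9, 25.5, 10.5) — d² to each: Quasar:649, Gemma:601.5, Pavo:58.5 → nearest is Pavo
(22.5, 21.5, 21.5) — d² to each: Quasar:87.25, Gemma:52.25, Pavo:635.25 → nearest is Gemma
Tally — Quasar:2, Gemma:2, Pavo:4. Pavo captures the most (4).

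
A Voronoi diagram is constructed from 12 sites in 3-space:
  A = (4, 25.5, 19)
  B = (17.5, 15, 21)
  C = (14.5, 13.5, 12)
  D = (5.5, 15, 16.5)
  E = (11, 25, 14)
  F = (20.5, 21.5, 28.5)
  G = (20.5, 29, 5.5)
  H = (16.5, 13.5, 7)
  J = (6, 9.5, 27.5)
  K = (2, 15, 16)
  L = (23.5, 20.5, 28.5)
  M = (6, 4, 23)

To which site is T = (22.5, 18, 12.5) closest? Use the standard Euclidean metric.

Squared Euclidean distances:
|TA|² = (22.5−4)² + (18−25.5)² + (12.5−19)² = 342.25 + 56.25 + 42.25 = 440.75
|TB|² = (22.5−17.5)² + (18−15)² + (12.5−21)² = 25 + 9 + 72.25 = 106.25
|TC|² = (22.5−14.5)² + (18−13.5)² + (12.5−12)² = 64 + 20.25 + 0.25 = 84.5
|TD|² = (22.5−5.5)² + (18−15)² + (12.5−16.5)² = 289 + 9 + 16 = 314
|TE|² = (22.5−11)² + (18−25)² + (12.5−14)² = 132.25 + 49 + 2.25 = 183.5
|TF|² = (22.5−20.5)² + (18−21.5)² + (12.5−28.5)² = 4 + 12.25 + 256 = 272.25
|TG|² = (22.5−20.5)² + (18−29)² + (12.5−5.5)² = 4 + 121 + 49 = 174
|TH|² = (22.5−16.5)² + (18−13.5)² + (12.5−7)² = 36 + 20.25 + 30.25 = 86.5
|TJ|² = (22.5−6)² + (18−9.5)² + (12.5−27.5)² = 272.25 + 72.25 + 225 = 569.5
|TK|² = (22.5−2)² + (18−15)² + (12.5−16)² = 420.25 + 9 + 12.25 = 441.5
|TL|² = (22.5−23.5)² + (18−20.5)² + (12.5−28.5)² = 1 + 6.25 + 256 = 263.25
|TM|² = (22.5−6)² + (18−4)² + (12.5−23)² = 272.25 + 196 + 110.25 = 578.5
Minimum is at C.

C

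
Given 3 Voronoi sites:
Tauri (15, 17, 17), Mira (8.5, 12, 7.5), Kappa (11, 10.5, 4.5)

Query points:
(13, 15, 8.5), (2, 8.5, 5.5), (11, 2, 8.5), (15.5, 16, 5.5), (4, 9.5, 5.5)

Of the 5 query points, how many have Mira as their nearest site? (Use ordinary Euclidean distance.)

3

(13, 15, 8.5) — d² to each: Tauri:80.25, Mira:30.25, Kappa:40.25 → nearest is Mira
(2, 8.5, 5.5) — d² to each: Tauri:373.5, Mira:58.5, Kappa:86 → nearest is Mira
(11, 2, 8.5) — d² to each: Tauri:313.25, Mira:107.25, Kappa:88.25 → nearest is Kappa
(15.5, 16, 5.5) — d² to each: Tauri:133.5, Mira:69, Kappa:51.5 → nearest is Kappa
(4, 9.5, 5.5) — d² to each: Tauri:309.5, Mira:30.5, Kappa:51 → nearest is Mira
3 of the 5 points have Mira as nearest.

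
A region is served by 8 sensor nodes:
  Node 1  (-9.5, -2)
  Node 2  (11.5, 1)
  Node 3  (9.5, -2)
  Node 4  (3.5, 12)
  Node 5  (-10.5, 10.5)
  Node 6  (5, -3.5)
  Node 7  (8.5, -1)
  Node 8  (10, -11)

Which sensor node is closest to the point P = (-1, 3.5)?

Squared Euclidean distances:
d²(P, Node 1) = (-1−(-9.5))² + (3.5−(-2))² = 72.25 + 30.25 = 102.5
d²(P, Node 2) = (-1−11.5)² + (3.5−1)² = 156.25 + 6.25 = 162.5
d²(P, Node 3) = (-1−9.5)² + (3.5−(-2))² = 110.25 + 30.25 = 140.5
d²(P, Node 4) = (-1−3.5)² + (3.5−12)² = 20.25 + 72.25 = 92.5
d²(P, Node 5) = (-1−(-10.5))² + (3.5−10.5)² = 90.25 + 49 = 139.25
d²(P, Node 6) = (-1−5)² + (3.5−(-3.5))² = 36 + 49 = 85
d²(P, Node 7) = (-1−8.5)² + (3.5−(-1))² = 90.25 + 20.25 = 110.5
d²(P, Node 8) = (-1−10)² + (3.5−(-11))² = 121 + 210.25 = 331.25
Node 6 is nearest.

Node 6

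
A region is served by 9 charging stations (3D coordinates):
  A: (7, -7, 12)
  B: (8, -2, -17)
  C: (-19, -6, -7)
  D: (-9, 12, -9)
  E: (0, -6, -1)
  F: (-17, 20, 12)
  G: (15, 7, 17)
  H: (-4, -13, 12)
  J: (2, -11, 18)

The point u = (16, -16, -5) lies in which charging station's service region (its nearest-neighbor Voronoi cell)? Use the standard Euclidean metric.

Since √ is increasing, it suffices to compare squared distances:
|uA|² = 81 + 81 + 289 = 451
|uB|² = 64 + 196 + 144 = 404
|uC|² = 1225 + 100 + 4 = 1329
|uD|² = 625 + 784 + 16 = 1425
|uE|² = 256 + 100 + 16 = 372
|uF|² = 1089 + 1296 + 289 = 2674
|uG|² = 1 + 529 + 484 = 1014
|uH|² = 400 + 9 + 289 = 698
|uJ|² = 196 + 25 + 529 = 750
The smallest is to E, so u lies in the Voronoi region of E.

E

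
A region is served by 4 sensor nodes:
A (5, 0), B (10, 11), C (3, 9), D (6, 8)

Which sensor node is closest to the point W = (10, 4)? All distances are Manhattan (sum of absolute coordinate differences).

d(W,A) = |10−5| + |4−0| = 5 + 4 = 9
d(W,B) = |10−10| + |4−11| = 0 + 7 = 7
d(W,C) = |10−3| + |4−9| = 7 + 5 = 12
d(W,D) = |10−6| + |4−8| = 4 + 4 = 8
B is nearest.

B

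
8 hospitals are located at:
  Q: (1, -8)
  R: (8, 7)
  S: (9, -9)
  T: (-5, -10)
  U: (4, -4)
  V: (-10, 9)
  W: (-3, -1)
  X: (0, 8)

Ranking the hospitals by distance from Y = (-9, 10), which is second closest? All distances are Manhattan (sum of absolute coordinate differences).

d(Y,Q) = 10 + 18 = 28
d(Y,R) = 17 + 3 = 20
d(Y,S) = 18 + 19 = 37
d(Y,T) = 4 + 20 = 24
d(Y,U) = 13 + 14 = 27
d(Y,V) = 1 + 1 = 2
d(Y,W) = 6 + 11 = 17
d(Y,X) = 9 + 2 = 11
Sorted ascending: V, X, W, … — the second-nearest is X.

X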